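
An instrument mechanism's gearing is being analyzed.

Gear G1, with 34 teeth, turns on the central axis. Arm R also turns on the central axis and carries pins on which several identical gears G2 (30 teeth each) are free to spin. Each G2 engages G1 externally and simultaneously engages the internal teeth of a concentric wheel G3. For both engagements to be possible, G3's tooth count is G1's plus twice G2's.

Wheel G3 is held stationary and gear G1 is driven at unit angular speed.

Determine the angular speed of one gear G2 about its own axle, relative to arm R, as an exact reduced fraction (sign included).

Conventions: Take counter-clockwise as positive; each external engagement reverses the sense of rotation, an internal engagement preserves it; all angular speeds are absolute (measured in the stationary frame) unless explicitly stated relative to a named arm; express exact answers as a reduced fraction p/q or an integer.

recognized (axles ride arm R): planetary set, 34/30/94 teeth
ring teeth: 34 + 2·30 = 94
34(ω_sun−ω_arm) = −94(ω_ring−ω_arm),  ω_ring = 0, ω_sun = 1
34(1−ω_arm) = −94(0−ω_arm)  ⇒  128·ω_arm = 34  ⇒  ω_arm = 17/64
sun–planet mesh: 34·(1−17/64) = −30·(ω_p−ω_arm)  ⇒  ω_p−ω_arm = -799/960
exact speed ratio = -799/960

-799/960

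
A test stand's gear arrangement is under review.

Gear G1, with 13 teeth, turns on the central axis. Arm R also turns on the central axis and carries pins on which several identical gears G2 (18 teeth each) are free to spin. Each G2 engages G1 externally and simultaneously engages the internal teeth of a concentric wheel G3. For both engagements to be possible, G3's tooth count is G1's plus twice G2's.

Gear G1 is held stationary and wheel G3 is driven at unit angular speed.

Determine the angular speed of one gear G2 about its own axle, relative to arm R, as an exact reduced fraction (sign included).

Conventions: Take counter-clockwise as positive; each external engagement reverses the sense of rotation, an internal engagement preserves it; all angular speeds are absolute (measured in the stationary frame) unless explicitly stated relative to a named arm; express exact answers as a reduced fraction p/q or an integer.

637/1116

planetary set (13T centre, 18T on arm, 49T internal) — Willis relation
ring teeth: 13 + 2·18 = 49
13(ω_sun−ω_arm) = −49(ω_ring−ω_arm),  ω_sun = 0, ω_ring = 1
13(0−ω_arm) = −49(1−ω_arm)  ⇒  62·ω_arm = 49  ⇒  ω_arm = 49/62
sun–planet mesh: 13·(0−49/62) = −18·(ω_p−ω_arm)  ⇒  ω_p−ω_arm = 637/1116
exact speed ratio = 637/1116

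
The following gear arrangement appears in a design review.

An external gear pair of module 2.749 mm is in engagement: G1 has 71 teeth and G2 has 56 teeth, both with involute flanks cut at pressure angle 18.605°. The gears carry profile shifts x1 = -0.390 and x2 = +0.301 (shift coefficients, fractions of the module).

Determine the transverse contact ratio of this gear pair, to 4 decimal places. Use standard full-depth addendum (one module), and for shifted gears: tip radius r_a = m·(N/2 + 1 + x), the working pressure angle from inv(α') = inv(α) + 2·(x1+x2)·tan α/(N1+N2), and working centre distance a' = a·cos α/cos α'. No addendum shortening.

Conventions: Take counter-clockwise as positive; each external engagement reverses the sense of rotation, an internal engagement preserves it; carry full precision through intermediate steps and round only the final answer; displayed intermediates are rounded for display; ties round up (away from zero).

1.8675

single-mesh involute tooth geometry (71T engaging 56T at module 2.749)
base radii: r_b1 = 92.489529, r_b2 = 72.949487
tip radii: r_a1 = 99.266390, r_a2 = 80.548449
inv(α') = inv(18.605°) + 2·(-0.390+0.301)·tan α/(71+56) = 0.01144401  ⇒  α' = 18.36309°
a' = a·cos α / cos α' = 174.5615·cos 18.605°/cos 18.36309° = 174.315298
action lengths: √(r_a1²−r_b1²) = 36.048624, √(r_a2²−r_b2²) = 34.152964
base pitch p_b = π·m·cos α = 8.184913
CR = (36.048624 + 34.152964 − 174.315298·sin 18.36309°)/8.184913 = 1.867545
contact ratio ≈ 1.8675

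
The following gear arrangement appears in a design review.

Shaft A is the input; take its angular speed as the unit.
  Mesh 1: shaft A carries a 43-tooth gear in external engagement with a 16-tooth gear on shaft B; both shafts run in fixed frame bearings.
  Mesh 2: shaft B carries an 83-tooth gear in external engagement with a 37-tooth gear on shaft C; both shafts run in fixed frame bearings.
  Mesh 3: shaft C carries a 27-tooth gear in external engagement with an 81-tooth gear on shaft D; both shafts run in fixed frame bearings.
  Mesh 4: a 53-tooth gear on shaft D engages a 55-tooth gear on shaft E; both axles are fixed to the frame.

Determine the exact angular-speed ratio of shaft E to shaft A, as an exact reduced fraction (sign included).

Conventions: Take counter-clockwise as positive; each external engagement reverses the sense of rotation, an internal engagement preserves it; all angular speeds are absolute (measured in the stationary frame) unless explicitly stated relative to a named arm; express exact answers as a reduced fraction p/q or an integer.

189157/97680

class = fixed-axis compound train [4 meshes; 4 ratios multiply, 4 sense flips]
mesh 1 [43T→16T]: running ratio 43/16, sense −
mesh 2 [83T→37T]: running ratio 3569/592, sense +
mesh 3 [27T→81T]: running ratio 3569/1776, sense −
mesh 4 [53T→55T]: running ratio 189157/97680, sense +
ω_out/ω_in = 189157/97680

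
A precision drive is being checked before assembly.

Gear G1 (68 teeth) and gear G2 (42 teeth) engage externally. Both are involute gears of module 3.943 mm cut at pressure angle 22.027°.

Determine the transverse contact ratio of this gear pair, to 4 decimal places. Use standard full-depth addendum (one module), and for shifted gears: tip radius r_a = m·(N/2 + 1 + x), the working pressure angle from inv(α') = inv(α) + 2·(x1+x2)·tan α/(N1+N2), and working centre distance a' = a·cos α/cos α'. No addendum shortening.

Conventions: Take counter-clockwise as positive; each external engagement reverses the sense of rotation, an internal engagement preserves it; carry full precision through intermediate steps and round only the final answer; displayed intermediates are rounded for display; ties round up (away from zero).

class = single-mesh tooth geometry [involute pair 68T × 42T, m = 3.943]
base radii: r_b1 = 124.276442, r_b2 = 76.758979
tip radii: r_a1 = 138.005000, r_a2 = 86.746000
no profile shift: α' = α, a' = a
action lengths: √(r_a1²−r_b1²) = 60.006216, √(r_a2²−r_b2²) = 40.409500
base pitch p_b = π·m·cos α = 11.483116
CR = (60.006216 + 40.409500 − 216.865000·sin 22.02700°)/11.483116 = 1.661736
contact ratio ≈ 1.6617

1.6617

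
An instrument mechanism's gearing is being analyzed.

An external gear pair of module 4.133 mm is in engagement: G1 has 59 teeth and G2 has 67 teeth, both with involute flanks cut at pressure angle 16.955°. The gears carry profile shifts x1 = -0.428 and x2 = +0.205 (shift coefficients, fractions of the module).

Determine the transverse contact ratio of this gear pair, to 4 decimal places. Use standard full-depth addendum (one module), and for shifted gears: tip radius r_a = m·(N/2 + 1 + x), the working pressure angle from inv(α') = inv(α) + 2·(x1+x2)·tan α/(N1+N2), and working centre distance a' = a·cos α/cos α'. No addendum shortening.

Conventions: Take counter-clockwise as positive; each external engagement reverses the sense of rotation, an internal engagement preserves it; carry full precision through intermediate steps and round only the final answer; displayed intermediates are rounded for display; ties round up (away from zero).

single-mesh involute tooth geometry (59T engaging 67T at module 4.133)
base radii: r_b1 = 116.623984, r_b2 = 132.437406
tip radii: r_a1 = 124.287576, r_a2 = 143.435765
inv(α') = inv(16.955°) + 2·(-0.428+0.205)·tan α/(59+67) = 0.00787235  ⇒  α' = 16.26007°
a' = a·cos α / cos α' = 260.3790·cos 16.955°/cos 16.26007° = 259.438765
action lengths: √(r_a1²−r_b1²) = 42.967987, √(r_a2²−r_b2²) = 55.083140
base pitch p_b = π·m·cos α = 12.419832
CR = (42.967987 + 55.083140 − 259.438765·sin 16.26007°)/12.419832 = 2.045831
contact ratio ≈ 2.0458

2.0458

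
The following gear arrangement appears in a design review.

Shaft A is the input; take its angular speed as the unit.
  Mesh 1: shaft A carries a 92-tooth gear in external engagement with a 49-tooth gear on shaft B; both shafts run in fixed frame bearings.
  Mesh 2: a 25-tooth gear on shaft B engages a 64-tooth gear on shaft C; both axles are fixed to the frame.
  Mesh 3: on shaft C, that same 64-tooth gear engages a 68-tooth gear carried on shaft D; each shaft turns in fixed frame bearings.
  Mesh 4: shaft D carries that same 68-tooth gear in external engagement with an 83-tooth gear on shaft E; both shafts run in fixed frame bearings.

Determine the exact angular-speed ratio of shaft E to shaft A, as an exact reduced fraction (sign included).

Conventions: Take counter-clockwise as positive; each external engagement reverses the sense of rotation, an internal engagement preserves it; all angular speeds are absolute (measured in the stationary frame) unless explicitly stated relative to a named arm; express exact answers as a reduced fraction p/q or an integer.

class = fixed-axis compound train [4 meshes; 4 ratios multiply, 4 sense flips]
mesh 1 [92T→49T]: running ratio 92/49, sense −
mesh 2 [25T→64T]: running ratio 575/784, sense +
mesh 3 [64T→68T]: running ratio 575/833, sense −
mesh 4 [68T→83T]: running ratio 2300/4067, sense +
ω_out/ω_in = 2300/4067

2300/4067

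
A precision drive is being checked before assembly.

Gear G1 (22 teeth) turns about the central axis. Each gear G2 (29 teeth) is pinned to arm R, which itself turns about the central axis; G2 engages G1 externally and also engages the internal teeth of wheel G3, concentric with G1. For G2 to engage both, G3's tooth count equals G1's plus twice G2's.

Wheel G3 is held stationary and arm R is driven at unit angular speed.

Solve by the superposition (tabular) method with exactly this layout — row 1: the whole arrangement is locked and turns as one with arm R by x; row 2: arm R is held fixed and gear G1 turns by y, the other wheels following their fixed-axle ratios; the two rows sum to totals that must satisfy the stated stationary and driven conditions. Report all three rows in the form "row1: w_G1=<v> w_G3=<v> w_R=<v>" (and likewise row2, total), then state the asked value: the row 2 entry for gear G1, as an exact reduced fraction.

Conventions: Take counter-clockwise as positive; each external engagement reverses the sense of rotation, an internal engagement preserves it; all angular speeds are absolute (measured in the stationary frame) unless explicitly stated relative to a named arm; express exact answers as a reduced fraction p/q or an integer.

planetary set (22T centre, 29T on arm, 80T internal) — Willis relation
superposition row 1 [locked train]: every member turns x
row 2 — arm fixed, fixed-axis ratios: sun y, ring −(22/80)·y, arm 0
boundary: total ω_ring = x − (22/80)·y = 0 and total ω_arm = x = 1  ⇒  y = 40/11, x = 1
row 2 ring = −(22/80)·40/11 = -1
totals (row 1 + row 2): sun 1 + 40/11 = 51/11, ring 1 + (-1) = 0, arm 1 + 0 = 1
asked cell (row2, sun) = 40/11

row1: w_G1=1 w_G3=1 w_R=1
row2: w_G1=40/11 w_G3=-1 w_R=0
total: w_G1=51/11 w_G3=0 w_R=1
asked value: 40/11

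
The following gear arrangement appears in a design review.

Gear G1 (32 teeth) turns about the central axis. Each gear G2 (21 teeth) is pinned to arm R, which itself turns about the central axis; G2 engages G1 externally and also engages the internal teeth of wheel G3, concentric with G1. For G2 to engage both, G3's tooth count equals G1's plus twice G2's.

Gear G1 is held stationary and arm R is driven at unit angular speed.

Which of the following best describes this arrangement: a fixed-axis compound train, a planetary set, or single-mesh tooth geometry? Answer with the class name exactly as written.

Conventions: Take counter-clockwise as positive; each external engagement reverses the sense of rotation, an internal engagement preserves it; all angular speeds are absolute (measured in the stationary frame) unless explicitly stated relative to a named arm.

planetary set

planetary set (32T centre, 21T on arm, 74T internal) — Willis relation
classification: planetary set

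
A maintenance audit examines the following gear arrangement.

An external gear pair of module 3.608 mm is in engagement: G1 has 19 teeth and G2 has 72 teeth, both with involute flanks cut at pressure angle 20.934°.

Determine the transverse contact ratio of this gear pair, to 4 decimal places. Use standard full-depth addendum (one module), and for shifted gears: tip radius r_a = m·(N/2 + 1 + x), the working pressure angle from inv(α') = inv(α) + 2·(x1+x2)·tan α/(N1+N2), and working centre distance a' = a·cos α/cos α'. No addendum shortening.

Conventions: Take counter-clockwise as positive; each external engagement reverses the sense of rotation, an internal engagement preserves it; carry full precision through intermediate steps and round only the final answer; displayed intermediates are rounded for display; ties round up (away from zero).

recognized (one external pair, fixed centres): single-mesh tooth geometry, m = 3.608, N1 = 19, N2 = 72
base radii: r_b1 = 32.013531, r_b2 = 121.314433
tip radii: r_a1 = 37.884000, r_a2 = 133.496000
no profile shift: α' = α, a' = a
action lengths: √(r_a1²−r_b1²) = 20.256636, √(r_a2²−r_b2²) = 55.713466
base pitch p_b = π·m·cos α = 10.586681
CR = (20.256636 + 55.713466 − 164.164000·sin 20.93400°)/10.586681 = 1.635599
contact ratio ≈ 1.6356

1.6356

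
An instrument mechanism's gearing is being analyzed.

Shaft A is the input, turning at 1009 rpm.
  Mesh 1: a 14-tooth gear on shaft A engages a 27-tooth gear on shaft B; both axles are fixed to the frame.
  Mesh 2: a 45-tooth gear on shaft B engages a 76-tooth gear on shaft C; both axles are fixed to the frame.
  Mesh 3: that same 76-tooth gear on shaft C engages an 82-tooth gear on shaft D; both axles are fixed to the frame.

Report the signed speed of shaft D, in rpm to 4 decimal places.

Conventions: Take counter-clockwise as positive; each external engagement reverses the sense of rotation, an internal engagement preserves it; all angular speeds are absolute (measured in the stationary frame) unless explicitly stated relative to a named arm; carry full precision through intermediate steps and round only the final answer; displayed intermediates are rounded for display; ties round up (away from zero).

3-mesh fixed-axis compound train (all bearings frame-fixed)
mesh 1 [14T→27T]: ω = 1009.0000×14/27 = 523.1852 rpm, sense flips to −
mesh 2 [45T→76T]: ω = 523.1852×45/76 = 309.7807 rpm, sense flips to +
mesh 3 [76T→82T]: ω = 309.7807×76/82 = 287.1138 rpm, sense flips to −
signed output speed = -287.1138 rpm

-287.1138 rpm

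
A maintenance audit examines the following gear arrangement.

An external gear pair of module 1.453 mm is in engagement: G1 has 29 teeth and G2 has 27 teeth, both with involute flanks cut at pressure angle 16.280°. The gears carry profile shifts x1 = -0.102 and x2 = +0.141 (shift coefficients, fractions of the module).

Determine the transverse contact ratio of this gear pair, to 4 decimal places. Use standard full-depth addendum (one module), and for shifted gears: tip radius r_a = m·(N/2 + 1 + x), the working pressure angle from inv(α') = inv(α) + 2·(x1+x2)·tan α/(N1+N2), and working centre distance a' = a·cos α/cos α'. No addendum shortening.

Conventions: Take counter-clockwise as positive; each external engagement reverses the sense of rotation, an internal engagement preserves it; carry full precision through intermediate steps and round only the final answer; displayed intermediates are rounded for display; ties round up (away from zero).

class = single-mesh tooth geometry [involute pair 29T × 27T, m = 1.453]
base radii: r_b1 = 20.223721, r_b2 = 18.828981
tip radii: r_a1 = 22.373294, r_a2 = 21.273373
inv(α') = inv(16.280°) + 2·(-0.102+0.141)·tan α/(29+27) = 0.00830876  ⇒  α' = 16.54856°
a' = a·cos α / cos α' = 40.6840·cos 16.280°/cos 16.54856° = 40.740215
action lengths: √(r_a1²−r_b1²) = 9.568981, √(r_a2²−r_b2²) = 9.900801
base pitch p_b = π·m·cos α = 4.381703
CR = (9.568981 + 9.900801 − 40.740215·sin 16.54856°)/4.381703 = 1.795155
contact ratio ≈ 1.7952

1.7952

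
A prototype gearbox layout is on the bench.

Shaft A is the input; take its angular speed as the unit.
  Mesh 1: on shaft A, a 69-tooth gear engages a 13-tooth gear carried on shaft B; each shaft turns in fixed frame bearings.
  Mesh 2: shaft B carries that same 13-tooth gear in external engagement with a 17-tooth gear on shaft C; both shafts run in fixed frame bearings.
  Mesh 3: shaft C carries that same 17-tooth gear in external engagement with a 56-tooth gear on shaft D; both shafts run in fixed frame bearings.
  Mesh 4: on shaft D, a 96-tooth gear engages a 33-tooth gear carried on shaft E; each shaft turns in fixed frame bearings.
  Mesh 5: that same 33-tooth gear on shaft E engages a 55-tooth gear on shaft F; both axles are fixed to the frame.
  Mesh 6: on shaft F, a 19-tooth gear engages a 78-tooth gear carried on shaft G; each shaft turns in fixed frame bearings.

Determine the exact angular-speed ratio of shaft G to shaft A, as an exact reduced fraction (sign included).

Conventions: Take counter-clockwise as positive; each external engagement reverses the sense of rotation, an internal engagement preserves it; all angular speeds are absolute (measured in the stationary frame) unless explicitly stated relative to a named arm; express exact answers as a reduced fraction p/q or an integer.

2622/5005

class = fixed-axis compound train [6 meshes; 6 ratios multiply, 6 sense flips]
mesh 1 [69T→13T]: running ratio 69/13, sense −
mesh 2 [13T→17T]: running ratio 69/17, sense +
mesh 3 [17T→56T]: running ratio 69/56, sense −
mesh 4 [96T→33T]: running ratio 276/77, sense +
mesh 5 [33T→55T]: running ratio 828/385, sense −
mesh 6 [19T→78T]: running ratio 2622/5005, sense +
ω_out/ω_in = 2622/5005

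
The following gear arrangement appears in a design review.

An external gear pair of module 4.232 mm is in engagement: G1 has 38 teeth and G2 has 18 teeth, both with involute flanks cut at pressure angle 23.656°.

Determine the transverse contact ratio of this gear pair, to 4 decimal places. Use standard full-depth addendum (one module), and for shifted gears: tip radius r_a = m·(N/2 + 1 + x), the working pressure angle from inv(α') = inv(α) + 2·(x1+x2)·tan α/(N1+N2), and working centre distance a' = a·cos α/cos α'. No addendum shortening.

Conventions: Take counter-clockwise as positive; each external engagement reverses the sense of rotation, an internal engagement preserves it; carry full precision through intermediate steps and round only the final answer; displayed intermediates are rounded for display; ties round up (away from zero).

1.4875

class = single-mesh tooth geometry [involute pair 38T × 18T, m = 4.232]
base radii: r_b1 = 73.651396, r_b2 = 34.887503
tip radii: r_a1 = 84.640000, r_a2 = 42.320000
no profile shift: α' = α, a' = a
action lengths: √(r_a1²−r_b1²) = 41.706132, √(r_a2²−r_b2²) = 23.955052
base pitch p_b = π·m·cos α = 12.178036
CR = (41.706132 + 23.955052 − 118.496000·sin 23.65600°)/12.178036 = 1.487540
contact ratio ≈ 1.4875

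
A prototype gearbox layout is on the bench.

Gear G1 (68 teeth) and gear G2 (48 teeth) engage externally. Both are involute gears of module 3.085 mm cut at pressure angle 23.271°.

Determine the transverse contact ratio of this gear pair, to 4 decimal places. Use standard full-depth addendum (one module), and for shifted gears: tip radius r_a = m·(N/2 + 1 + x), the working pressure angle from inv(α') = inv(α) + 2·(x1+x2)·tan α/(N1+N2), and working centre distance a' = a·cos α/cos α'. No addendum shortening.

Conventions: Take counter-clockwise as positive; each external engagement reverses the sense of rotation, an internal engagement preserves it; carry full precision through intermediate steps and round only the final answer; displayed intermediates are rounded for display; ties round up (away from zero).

recognized (one external pair, fixed centres): single-mesh tooth geometry, m = 3.085, N1 = 68, N2 = 48
base radii: r_b1 = 96.356828, r_b2 = 68.016584
tip radii: r_a1 = 107.975000, r_a2 = 77.125000
no profile shift: α' = α, a' = a
action lengths: √(r_a1²−r_b1²) = 48.723324, √(r_a2²−r_b2²) = 36.359454
base pitch p_b = π·m·cos α = 8.903350
CR = (48.723324 + 36.359454 − 178.930000·sin 23.27100°)/8.903350 = 1.616359
contact ratio ≈ 1.6164

1.6164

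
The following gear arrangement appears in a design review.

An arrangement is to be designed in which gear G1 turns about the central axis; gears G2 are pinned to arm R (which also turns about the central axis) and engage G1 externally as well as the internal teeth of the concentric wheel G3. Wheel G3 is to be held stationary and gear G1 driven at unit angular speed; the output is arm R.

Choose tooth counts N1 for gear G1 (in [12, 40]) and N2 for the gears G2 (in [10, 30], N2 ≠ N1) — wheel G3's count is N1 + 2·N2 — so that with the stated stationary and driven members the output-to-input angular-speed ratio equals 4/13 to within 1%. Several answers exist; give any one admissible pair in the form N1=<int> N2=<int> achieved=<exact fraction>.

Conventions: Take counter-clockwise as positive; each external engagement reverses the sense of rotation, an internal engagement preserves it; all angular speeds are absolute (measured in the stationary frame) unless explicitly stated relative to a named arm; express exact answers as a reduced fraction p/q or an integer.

planetary set to be sized for 4/13 (Willis relation)
Willis with ω_ring = 0: ω_arm/ω_sun = N1/(N1+N3); set equal to 4/13  ⇒  N3/N1 = 1/(4/13) − 1 = 9/4
N3 = N1 + 2·N2  ⇒  N2/N1 = (N3/N1 − 1)/2 = (9/4 − 1)/2 = 5/8
smallest multiple with N1 ≥ 12 and N2 ≥ 10: k = 2  ⇒  N1 = 2·8 = 16, N2 = 2·5 = 10 (N1 ≤ 40, N2 ≤ 30, N2 ≠ N1 ✓), N3 = 16 + 2·10 = 36
check: N1/(N1+N3) with N1 = 16, N3 = 36 gives 4/13; |achieved − target| = 0 ≤ 1/325 ✓

N1=16 N2=10 achieved=4/13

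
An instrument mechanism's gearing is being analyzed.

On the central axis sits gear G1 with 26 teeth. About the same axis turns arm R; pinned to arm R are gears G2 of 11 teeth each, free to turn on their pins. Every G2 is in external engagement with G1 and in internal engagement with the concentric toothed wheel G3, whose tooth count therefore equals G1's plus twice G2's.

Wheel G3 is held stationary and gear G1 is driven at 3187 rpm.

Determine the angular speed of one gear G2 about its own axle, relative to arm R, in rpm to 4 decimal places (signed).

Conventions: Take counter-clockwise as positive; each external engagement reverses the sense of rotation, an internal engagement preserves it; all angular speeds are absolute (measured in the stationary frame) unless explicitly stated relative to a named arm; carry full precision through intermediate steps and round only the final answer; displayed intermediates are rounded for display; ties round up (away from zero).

planetary set (26T centre, 11T on arm, 48T internal) — Willis relation
normalise by the input: solve with ω_sun = 1, then scale by 3187 rpm
ring teeth: 26 + 2·11 = 48
26(ω_sun−ω_arm) = −48(ω_ring−ω_arm),  ω_ring = 0, ω_sun = 1
26(1−ω_arm) = −48(0−ω_arm)  ⇒  74·ω_arm = 26  ⇒  ω_arm = 13/37
sun–planet mesh: 26·(1−13/37) = −11·(ω_p−ω_arm)  ⇒  ω_p−ω_arm = -624/407
scale: ω_p−ω_arm = -624/407 × 3187 rpm = -4886.2113 rpm

-4886.2113 rpm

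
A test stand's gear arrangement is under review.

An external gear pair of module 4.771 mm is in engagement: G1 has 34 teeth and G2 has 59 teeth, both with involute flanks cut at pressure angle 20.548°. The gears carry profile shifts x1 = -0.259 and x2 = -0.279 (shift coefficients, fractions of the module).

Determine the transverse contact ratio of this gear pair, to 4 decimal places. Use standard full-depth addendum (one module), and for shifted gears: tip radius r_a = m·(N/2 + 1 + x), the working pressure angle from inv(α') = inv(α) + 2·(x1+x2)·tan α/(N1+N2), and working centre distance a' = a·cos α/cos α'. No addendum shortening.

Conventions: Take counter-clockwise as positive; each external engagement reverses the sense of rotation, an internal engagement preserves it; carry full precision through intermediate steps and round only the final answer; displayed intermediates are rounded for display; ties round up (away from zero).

1.8532

topology: single-mesh involute geometry — m = 4.771, 34T/59T pair
base radii: r_b1 = 75.946849, r_b2 = 131.790120
tip radii: r_a1 = 84.642311, r_a2 = 144.184391
inv(α') = inv(20.548°) + 2·(-0.259-0.279)·tan α/(34+59) = 0.01187274  ⇒  α' = 18.58319°
a' = a·cos α / cos α' = 221.8515·cos 20.548°/cos 18.58319° = 219.163733
action lengths: √(r_a1²−r_b1²) = 37.368396, √(r_a2²−r_b2²) = 58.485066
base pitch p_b = π·m·cos α = 14.034945
CR = (37.368396 + 58.485066 − 219.163733·sin 18.58319°)/14.034945 = 1.853239
contact ratio ≈ 1.8532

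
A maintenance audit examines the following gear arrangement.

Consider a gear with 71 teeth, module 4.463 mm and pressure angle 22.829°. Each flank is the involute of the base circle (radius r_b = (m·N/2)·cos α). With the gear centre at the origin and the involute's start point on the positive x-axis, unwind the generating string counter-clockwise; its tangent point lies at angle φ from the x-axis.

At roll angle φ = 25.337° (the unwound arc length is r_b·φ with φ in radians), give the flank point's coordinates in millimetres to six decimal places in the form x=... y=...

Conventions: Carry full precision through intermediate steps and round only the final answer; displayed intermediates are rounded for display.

topology: single-mesh involute geometry — m = 4.463, N = 71
pitch radius r_p = m·N/2 = 4.463·71/2 = 158.436500
base radius r_b = r_p·cos α = 158.436500·cos 22.829° = 146.025677
roll angle φ = 25.337° = 0.44221407 rad
x = r_b·(cos φ + φ·sin φ) = 159.613101
y = r_b·(sin φ − φ·cos φ) = 4.127518

x=159.613101 y=4.127518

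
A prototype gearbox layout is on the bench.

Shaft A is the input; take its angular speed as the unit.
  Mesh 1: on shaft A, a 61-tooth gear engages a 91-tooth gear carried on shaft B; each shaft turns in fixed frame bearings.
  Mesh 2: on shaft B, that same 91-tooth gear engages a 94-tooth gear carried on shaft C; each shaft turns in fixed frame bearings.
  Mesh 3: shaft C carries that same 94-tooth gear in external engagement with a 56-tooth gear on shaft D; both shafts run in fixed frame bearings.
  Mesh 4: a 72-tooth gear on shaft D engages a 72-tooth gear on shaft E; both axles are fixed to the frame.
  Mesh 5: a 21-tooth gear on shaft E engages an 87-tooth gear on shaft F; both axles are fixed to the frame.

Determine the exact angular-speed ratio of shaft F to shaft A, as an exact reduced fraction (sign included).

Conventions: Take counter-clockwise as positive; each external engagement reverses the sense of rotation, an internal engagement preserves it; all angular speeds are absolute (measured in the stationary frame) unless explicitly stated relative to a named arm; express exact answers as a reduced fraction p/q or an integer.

class = fixed-axis compound train [5 meshes; 5 ratios multiply, 5 sense flips]
mesh 1 [61T→91T]: running ratio 61/91, sense −
mesh 2 [91T→94T]: running ratio 61/94, sense +
mesh 3 [94T→56T]: running ratio 61/56, sense −
mesh 4 [72T→72T]: running ratio 61/56, sense +
mesh 5 [21T→87T]: running ratio 61/232, sense −
ω_out/ω_in = -61/232

-61/232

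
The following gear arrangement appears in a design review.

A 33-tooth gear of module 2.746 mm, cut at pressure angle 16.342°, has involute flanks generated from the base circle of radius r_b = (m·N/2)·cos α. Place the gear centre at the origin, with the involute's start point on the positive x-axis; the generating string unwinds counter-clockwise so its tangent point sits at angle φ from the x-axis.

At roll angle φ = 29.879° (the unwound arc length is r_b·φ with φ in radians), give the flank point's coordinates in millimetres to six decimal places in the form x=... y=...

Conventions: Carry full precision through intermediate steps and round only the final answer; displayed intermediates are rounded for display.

recognized (one wheel, involute flank): single-mesh tooth geometry, m = 2.746, N = 33
pitch radius r_p = m·N/2 = 2.746·33/2 = 45.309000
base radius r_b = r_p·cos α = 45.309000·cos 16.342° = 43.478484
roll angle φ = 29.879° = 0.52148693 rad
x = r_b·(cos φ + φ·sin φ) = 48.994536
y = r_b·(sin φ − φ·cos φ) = 1.999984

x=48.994536 y=1.999984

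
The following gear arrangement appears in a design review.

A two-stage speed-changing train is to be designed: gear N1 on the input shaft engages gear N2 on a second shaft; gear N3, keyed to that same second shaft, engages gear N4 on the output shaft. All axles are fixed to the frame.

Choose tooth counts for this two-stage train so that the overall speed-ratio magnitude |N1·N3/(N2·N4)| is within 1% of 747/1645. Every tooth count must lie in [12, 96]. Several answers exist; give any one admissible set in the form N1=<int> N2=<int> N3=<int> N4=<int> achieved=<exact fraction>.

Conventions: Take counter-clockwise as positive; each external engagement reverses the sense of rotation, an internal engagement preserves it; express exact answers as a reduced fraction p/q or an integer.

N1=18 N2=35 N3=83 N4=94 achieved=747/1645

topology: fixed-axis compound train — 2 stages, target 747/1645
target = 747/1645 in lowest terms: an exact hit needs N1·N3 = k·747 and N2·N4 = k·1645 for one integer k, every count in [12, 96]; additionally prefer no 1:1 stage (N1 ≠ N2, N3 ≠ N4)
k = 1: no 1:1-free in-range split of k·747 and k·1645 into factor pairs; take k = 2
k = 2: N1·N3 = 1494 = 18·83, N2·N4 = 3290 = 35·94
achieved = 18·83/(35·94) = 747/1645; |achieved − target| = 0 ≤ 747/164500 ✓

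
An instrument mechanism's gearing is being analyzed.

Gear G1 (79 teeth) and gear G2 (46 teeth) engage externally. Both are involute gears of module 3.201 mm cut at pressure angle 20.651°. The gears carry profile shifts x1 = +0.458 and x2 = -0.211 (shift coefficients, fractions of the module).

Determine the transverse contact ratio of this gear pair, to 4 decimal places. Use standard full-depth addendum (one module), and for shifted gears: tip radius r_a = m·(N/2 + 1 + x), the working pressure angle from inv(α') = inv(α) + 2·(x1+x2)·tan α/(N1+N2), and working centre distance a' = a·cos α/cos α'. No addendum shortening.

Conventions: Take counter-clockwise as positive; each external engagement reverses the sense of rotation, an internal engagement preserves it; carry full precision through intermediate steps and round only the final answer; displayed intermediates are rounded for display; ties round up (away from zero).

1.7200

recognized (one external pair, fixed centres): single-mesh tooth geometry, m = 3.201, N1 = 79, N2 = 46
base radii: r_b1 = 118.315254, r_b2 = 68.892427
tip radii: r_a1 = 131.106558, r_a2 = 76.148589
inv(α') = inv(20.651°) + 2·(+0.458-0.211)·tan α/(79+46) = 0.01795304  ⇒  α' = 21.23361°
a' = a·cos α / cos α' = 200.0625·cos 20.651°/cos 21.23361° = 200.842577
action lengths: √(r_a1²−r_b1²) = 56.483893, √(r_a2²−r_b2²) = 32.441350
base pitch p_b = π·m·cos α = 9.410084
CR = (56.483893 + 32.441350 − 200.842577·sin 21.23361°)/9.410084 = 1.720049
contact ratio ≈ 1.7200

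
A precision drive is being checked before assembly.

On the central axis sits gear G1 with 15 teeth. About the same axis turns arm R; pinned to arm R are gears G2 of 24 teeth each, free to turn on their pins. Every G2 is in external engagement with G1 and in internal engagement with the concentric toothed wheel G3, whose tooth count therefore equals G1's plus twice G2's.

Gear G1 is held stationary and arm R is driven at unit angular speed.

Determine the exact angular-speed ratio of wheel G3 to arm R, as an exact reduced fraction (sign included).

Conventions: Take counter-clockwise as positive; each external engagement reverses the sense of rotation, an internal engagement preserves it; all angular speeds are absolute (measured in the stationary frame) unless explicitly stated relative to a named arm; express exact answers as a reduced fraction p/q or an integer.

recognized (axles ride arm R): planetary set, 15/24/63 teeth
ring teeth: 15 + 2·24 = 63
15(ω_sun−ω_arm) = −63(ω_ring−ω_arm),  ω_sun = 0, ω_arm = 1
ω_ring = 1 − (15/63)(0−1) = 26/21
ω_out/ω_in = 26/21

26/21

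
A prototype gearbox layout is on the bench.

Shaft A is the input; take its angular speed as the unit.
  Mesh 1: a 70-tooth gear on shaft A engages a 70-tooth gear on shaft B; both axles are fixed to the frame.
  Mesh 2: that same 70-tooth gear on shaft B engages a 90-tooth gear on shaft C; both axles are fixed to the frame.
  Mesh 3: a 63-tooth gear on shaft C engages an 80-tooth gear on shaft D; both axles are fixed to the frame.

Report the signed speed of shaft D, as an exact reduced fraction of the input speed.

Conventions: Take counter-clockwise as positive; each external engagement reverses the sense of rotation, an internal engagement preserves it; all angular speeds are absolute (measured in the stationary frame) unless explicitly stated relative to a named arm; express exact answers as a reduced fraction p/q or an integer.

-49/80

3-mesh fixed-axis compound train (all bearings frame-fixed)
mesh 1 [70T→70T]: |ω|/ω_in = 1×70/70 = 1, sense flips to −
mesh 2 [70T→90T]: |ω|/ω_in = 1×70/90 = 7/9, sense flips to +
mesh 3 [63T→80T]: |ω|/ω_in = (7/9)×63/80 = 49/80, sense flips to −
signed output speed (× input speed) = -49/80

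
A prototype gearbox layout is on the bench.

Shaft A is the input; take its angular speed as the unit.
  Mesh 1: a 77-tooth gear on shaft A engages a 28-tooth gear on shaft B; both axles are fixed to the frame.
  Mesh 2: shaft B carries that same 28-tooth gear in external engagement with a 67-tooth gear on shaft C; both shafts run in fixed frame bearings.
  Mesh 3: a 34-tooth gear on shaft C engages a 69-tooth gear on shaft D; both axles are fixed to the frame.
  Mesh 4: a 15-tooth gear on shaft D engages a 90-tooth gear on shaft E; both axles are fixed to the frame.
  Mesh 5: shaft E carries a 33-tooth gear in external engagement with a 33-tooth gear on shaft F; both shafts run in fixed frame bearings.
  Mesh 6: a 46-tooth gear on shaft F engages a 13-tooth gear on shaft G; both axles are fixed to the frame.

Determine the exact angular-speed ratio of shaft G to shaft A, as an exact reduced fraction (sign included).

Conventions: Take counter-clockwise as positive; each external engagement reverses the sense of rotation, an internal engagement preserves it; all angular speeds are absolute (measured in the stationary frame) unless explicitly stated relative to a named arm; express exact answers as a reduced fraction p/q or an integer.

2618/7839

class = fixed-axis compound train [6 meshes; 6 ratios multiply, 6 sense flips]
mesh 1 [77T→28T]: running ratio 11/4, sense −
mesh 2 [28T→67T]: running ratio 77/67, sense +
mesh 3 [34T→69T]: running ratio 2618/4623, sense −
mesh 4 [15T→90T]: running ratio 1309/13869, sense +
mesh 5 [33T→33T]: running ratio 1309/13869, sense −
mesh 6 [46T→13T]: running ratio 2618/7839, sense +
ω_out/ω_in = 2618/7839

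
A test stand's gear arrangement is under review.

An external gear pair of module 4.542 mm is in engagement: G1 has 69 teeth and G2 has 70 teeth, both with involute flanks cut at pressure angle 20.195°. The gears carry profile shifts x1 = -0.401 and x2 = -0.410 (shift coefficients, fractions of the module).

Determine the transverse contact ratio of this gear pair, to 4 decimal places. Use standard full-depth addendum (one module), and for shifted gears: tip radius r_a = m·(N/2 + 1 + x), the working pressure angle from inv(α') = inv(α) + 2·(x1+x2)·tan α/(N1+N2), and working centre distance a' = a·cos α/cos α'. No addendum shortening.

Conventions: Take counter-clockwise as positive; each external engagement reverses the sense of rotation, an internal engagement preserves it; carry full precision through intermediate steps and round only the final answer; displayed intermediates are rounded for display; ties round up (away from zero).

1.9820

class = single-mesh tooth geometry [involute pair 69T × 70T, m = 4.542]
base radii: r_b1 = 147.065639, r_b2 = 149.197025
tip radii: r_a1 = 159.419658, r_a2 = 161.649780
inv(α') = inv(20.195°) + 2·(-0.401-0.410)·tan α/(69+70) = 0.01106782  ⇒  α' = 18.16520°
a' = a·cos α / cos α' = 315.6690·cos 20.195°/cos 18.16520° = 311.802396
action lengths: √(r_a1²−r_b1²) = 61.533122, √(r_a2²−r_b2²) = 62.216549
base pitch p_b = π·m·cos α = 13.391894
CR = (61.533122 + 62.216549 − 311.802396·sin 18.16520°)/13.391894 = 1.982008
contact ratio ≈ 1.9820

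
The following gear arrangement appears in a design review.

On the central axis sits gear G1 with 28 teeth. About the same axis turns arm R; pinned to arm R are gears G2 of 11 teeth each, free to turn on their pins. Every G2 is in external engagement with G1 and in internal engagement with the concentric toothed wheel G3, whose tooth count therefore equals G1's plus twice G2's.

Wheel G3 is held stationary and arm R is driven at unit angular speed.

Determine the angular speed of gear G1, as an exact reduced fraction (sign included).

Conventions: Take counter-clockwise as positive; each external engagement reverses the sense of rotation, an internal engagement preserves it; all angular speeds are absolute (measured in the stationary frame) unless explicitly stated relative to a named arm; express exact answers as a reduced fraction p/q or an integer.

class = planetary set [G3 = 28+2·11 = 50; Willis about the carrier]
ring teeth: 28 + 2·11 = 50
28(ω_sun−ω_arm) = −50(ω_ring−ω_arm),  ω_ring = 0, ω_arm = 1
ω_sun = 1 − (50/28)(0−1) = 39/14
exact speed ratio = 39/14

39/14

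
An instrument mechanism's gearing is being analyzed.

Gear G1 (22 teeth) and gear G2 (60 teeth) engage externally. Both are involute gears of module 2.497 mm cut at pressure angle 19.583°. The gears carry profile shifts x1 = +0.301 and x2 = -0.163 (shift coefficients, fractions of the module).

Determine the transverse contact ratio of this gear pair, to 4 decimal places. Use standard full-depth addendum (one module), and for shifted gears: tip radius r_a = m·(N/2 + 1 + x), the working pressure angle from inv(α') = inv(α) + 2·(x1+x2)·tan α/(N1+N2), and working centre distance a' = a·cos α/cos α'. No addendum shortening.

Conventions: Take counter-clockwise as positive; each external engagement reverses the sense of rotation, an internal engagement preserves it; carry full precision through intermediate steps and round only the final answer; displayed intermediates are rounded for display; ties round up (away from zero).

1.6260

topology: single-mesh involute geometry — m = 2.497, 22T/60T pair
base radii: r_b1 = 25.878225, r_b2 = 70.576977
tip radii: r_a1 = 30.715597, r_a2 = 76.999989
inv(α') = inv(19.583°) + 2·(+0.301-0.163)·tan α/(22+60) = 0.01515926  ⇒  α' = 20.10958°
a' = a·cos α / cos α' = 102.3770·cos 19.583°/cos 20.10958° = 102.717173
action lengths: √(r_a1²−r_b1²) = 16.545857, √(r_a2²−r_b2²) = 30.787801
base pitch p_b = π·m·cos α = 7.390804
CR = (16.545857 + 30.787801 − 102.717173·sin 20.10958°)/7.390804 = 1.626044
contact ratio ≈ 1.6260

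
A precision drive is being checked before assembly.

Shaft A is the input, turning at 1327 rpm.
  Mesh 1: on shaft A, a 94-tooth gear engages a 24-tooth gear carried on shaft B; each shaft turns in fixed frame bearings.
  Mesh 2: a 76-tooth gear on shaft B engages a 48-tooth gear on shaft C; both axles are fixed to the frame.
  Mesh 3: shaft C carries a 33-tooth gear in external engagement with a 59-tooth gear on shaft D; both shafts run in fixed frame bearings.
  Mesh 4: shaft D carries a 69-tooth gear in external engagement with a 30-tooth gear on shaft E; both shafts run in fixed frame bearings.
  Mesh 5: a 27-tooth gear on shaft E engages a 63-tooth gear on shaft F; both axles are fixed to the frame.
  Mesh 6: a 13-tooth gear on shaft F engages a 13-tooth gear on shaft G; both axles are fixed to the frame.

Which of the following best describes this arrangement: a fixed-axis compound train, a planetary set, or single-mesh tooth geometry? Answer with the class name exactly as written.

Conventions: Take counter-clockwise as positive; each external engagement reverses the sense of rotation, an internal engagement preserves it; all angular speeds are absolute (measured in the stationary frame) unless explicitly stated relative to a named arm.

recognized (7 fixed axles, 6 meshes): fixed-axis compound train
classification: fixed-axis compound train

fixed-axis compound train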